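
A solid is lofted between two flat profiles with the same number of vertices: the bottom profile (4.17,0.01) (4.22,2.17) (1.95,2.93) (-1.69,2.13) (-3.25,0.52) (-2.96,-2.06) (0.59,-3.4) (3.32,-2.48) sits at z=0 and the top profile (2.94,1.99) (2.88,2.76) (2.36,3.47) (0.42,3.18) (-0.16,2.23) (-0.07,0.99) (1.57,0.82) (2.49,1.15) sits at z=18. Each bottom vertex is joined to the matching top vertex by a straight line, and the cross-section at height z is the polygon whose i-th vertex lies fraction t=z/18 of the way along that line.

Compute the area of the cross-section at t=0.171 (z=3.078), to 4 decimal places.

Cross-section at t=0.171: each vertex is (1-t)·p0[i] + t·p1[i].
  v1: (1-0.171)·(4.17,0.01) + 0.171·(2.94,1.99) = (3.9597,0.3486)
  v2: (1-0.171)·(4.22,2.17) + 0.171·(2.88,2.76) = (3.9909,2.2709)
  v3: (1-0.171)·(1.95,2.93) + 0.171·(2.36,3.47) = (2.0201,3.0223)
  v4: (1-0.171)·(-1.69,2.13) + 0.171·(0.42,3.18) = (-1.3292,2.3095)
  v5: (1-0.171)·(-3.25,0.52) + 0.171·(-0.16,2.23) = (-2.7216,0.8124)
  v6: (1-0.171)·(-2.96,-2.06) + 0.171·(-0.07,0.99) = (-2.4658,-1.5385)
  v7: (1-0.171)·(0.59,-3.4) + 0.171·(1.57,0.82) = (0.7576,-2.6784)
  v8: (1-0.171)·(3.32,-2.48) + 0.171·(2.49,1.15) = (3.1781,-1.8593)
Shoelace sum Σ(x_i·y_{i+1} − x_{i+1}·y_i):
  i=1: 3.9597·2.2709 − 3.9909·0.3486 = +7.6008 (running +7.6008)
  i=2: 3.9909·3.0223 − 2.0201·2.2709 = +7.4743 (running +15.0751)
  i=3: 2.0201·2.3095 − -1.3292·3.0223 = +8.6828 (running +23.7579)
  i=4: -1.3292·0.8124 − -2.7216·2.3095 = +5.2058 (running +28.9638)
  i=5: -2.7216·-1.5385 − -2.4658·0.8124 = +6.1903 (running +35.1541)
  i=6: -2.4658·-2.6784 − 0.7576·-1.5385 = +7.7699 (running +42.9240)
  i=7: 0.7576·-1.8593 − 3.1781·-2.6784 = +7.1035 (running +50.0275)
  i=8: 3.1781·0.3486 − 3.9597·-1.8593 = +8.4699 (running +58.4974)
Area = |Σ|/2 = |58.4974|/2 = 29.2487

Area at t=0.171: 29.2487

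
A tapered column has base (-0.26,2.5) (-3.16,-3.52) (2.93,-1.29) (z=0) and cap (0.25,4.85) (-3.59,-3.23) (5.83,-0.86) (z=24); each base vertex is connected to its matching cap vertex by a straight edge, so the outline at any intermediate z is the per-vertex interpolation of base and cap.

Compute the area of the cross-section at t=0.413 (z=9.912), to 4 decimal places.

Area at t=0.413: 21.8848

Cross-section at t=0.413: each vertex is (1-t)·p0[i] + t·p1[i].
  v1: (1-0.413)·(-0.26,2.5) + 0.413·(0.25,4.85) = (-0.0494,3.4705)
  v2: (1-0.413)·(-3.16,-3.52) + 0.413·(-3.59,-3.23) = (-3.3376,-3.4002)
  v3: (1-0.413)·(2.93,-1.29) + 0.413·(5.83,-0.86) = (4.1277,-1.1124)
Shoelace sum Σ(x_i·y_{i+1} − x_{i+1}·y_i):
  i=1: -0.0494·-3.4002 − -3.3376·3.4705 = +11.7511 (running +11.7511)
  i=2: -3.3376·-1.1124 − 4.1277·-3.4002 = +17.7479 (running +29.4990)
  i=3: 4.1277·3.4705 − -0.0494·-1.1124 = +14.2705 (running +43.7695)
Area = |Σ|/2 = |43.7695|/2 = 21.8848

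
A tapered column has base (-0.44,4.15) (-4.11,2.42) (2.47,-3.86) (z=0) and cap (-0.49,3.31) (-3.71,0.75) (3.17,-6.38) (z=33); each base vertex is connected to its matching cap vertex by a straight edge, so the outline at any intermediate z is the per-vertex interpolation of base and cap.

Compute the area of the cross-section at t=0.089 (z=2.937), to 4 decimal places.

Cross-section at t=0.089: each vertex is (1-t)·p0[i] + t·p1[i].
  v1: (1-0.089)·(-0.44,4.15) + 0.089·(-0.49,3.31) = (-0.4445,4.0752)
  v2: (1-0.089)·(-4.11,2.42) + 0.089·(-3.71,0.75) = (-4.0744,2.2714)
  v3: (1-0.089)·(2.47,-3.86) + 0.089·(3.17,-6.38) = (2.5323,-4.0843)
Shoelace sum Σ(x_i·y_{i+1} − x_{i+1}·y_i):
  i=1: -0.4445·2.2714 − -4.0744·4.0752 = +15.5946 (running +15.5946)
  i=2: -4.0744·-4.0843 − 2.5323·2.2714 = +10.8892 (running +26.4838)
  i=3: 2.5323·4.0752 − -0.4445·-4.0843 = +8.5045 (running +34.9883)
Area = |Σ|/2 = |34.9883|/2 = 17.4942

Area at t=0.089: 17.4942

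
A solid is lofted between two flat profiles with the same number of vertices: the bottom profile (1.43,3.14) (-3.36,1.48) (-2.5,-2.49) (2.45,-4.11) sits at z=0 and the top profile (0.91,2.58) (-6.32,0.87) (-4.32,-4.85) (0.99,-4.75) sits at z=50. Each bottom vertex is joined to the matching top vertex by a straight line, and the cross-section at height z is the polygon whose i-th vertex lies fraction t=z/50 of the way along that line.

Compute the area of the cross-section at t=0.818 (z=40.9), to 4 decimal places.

Area at t=0.818: 39.0076

Cross-section at t=0.818: each vertex is (1-t)·p0[i] + t·p1[i].
  v1: (1-0.818)·(1.43,3.14) + 0.818·(0.91,2.58) = (1.0046,2.6819)
  v2: (1-0.818)·(-3.36,1.48) + 0.818·(-6.32,0.87) = (-5.7813,0.9810)
  v3: (1-0.818)·(-2.5,-2.49) + 0.818·(-4.32,-4.85) = (-3.9888,-4.4205)
  v4: (1-0.818)·(2.45,-4.11) + 0.818·(0.99,-4.75) = (1.2557,-4.6335)
Shoelace sum Σ(x_i·y_{i+1} − x_{i+1}·y_i):
  i=1: 1.0046·0.9810 − -5.7813·2.6819 = +16.4905 (running +16.4905)
  i=2: -5.7813·-4.4205 − -3.9888·0.9810 = +29.4691 (running +45.9596)
  i=3: -3.9888·-4.6335 − 1.2557·-4.4205 = +24.0329 (running +69.9925)
  i=4: 1.2557·2.6819 − 1.0046·-4.6335 = +8.0228 (running +78.0152)
Area = |Σ|/2 = |78.0152|/2 = 39.0076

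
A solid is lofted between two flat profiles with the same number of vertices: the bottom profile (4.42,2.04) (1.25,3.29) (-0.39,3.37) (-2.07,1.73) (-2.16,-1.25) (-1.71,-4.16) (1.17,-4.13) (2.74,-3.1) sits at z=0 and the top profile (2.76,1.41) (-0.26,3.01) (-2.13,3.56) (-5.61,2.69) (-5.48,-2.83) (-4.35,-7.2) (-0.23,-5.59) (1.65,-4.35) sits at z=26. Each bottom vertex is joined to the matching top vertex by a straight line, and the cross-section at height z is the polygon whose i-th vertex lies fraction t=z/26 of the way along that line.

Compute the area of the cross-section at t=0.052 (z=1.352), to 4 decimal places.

Area at t=0.052: 39.1644

Cross-section at t=0.052: each vertex is (1-t)·p0[i] + t·p1[i].
  v1: (1-0.052)·(4.42,2.04) + 0.052·(2.76,1.41) = (4.3337,2.0072)
  v2: (1-0.052)·(1.25,3.29) + 0.052·(-0.26,3.01) = (1.1715,3.2754)
  v3: (1-0.052)·(-0.39,3.37) + 0.052·(-2.13,3.56) = (-0.4805,3.3799)
  v4: (1-0.052)·(-2.07,1.73) + 0.052·(-5.61,2.69) = (-2.2541,1.7799)
  v5: (1-0.052)·(-2.16,-1.25) + 0.052·(-5.48,-2.83) = (-2.3326,-1.3322)
  v6: (1-0.052)·(-1.71,-4.16) + 0.052·(-4.35,-7.2) = (-1.8473,-4.3181)
  v7: (1-0.052)·(1.17,-4.13) + 0.052·(-0.23,-5.59) = (1.0972,-4.2059)
  v8: (1-0.052)·(2.74,-3.1) + 0.052·(1.65,-4.35) = (2.6833,-3.1650)
Shoelace sum Σ(x_i·y_{i+1} − x_{i+1}·y_i):
  i=1: 4.3337·3.2754 − 1.1715·2.0072 = +11.8433 (running +11.8433)
  i=2: 1.1715·3.3799 − -0.4805·3.2754 = +5.5332 (running +17.3765)
  i=3: -0.4805·1.7799 − -2.2541·3.3799 = +6.7633 (running +24.1398)
  i=4: -2.2541·-1.3322 − -2.3326·1.7799 = +7.1547 (running +31.2945)
  i=5: -2.3326·-4.3181 − -1.8473·-1.3322 = +7.6117 (running +38.9062)
  i=6: -1.8473·-4.2059 − 1.0972·-4.3181 = +12.5073 (running +51.4135)
  i=7: 1.0972·-3.1650 − 2.6833·-4.2059 = +7.8132 (running +59.2267)
  i=8: 2.6833·2.0072 − 4.3337·-3.1650 = +19.1022 (running +78.3288)
Area = |Σ|/2 = |78.3288|/2 = 39.1644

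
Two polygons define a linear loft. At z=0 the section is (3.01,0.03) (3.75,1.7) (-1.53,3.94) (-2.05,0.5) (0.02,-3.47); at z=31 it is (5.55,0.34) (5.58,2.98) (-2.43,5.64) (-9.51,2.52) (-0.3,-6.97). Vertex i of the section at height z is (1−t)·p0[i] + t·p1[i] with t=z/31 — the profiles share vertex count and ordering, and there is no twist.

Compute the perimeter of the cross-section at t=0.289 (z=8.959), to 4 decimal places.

Cross-section at t=0.289: each vertex is (1-t)·p0[i] + t·p1[i].
  v1: (1-0.289)·(3.01,0.03) + 0.289·(5.55,0.34) = (3.7441,0.1196)
  v2: (1-0.289)·(3.75,1.7) + 0.289·(5.58,2.98) = (4.2789,2.0699)
  v3: (1-0.289)·(-1.53,3.94) + 0.289·(-2.43,5.64) = (-1.7901,4.4313)
  v4: (1-0.289)·(-2.05,0.5) + 0.289·(-9.51,2.52) = (-4.2059,1.0838)
  v5: (1-0.289)·(0.02,-3.47) + 0.289·(-0.3,-6.97) = (-0.0725,-4.4815)
Perimeter = Σ |v_{i+1} − v_i|:
  edge 1→2: √(0.5348² + 1.9503²) = 2.0223 (running 2.0223)
  edge 2→3: √(-6.0690² + 2.3614²) = 6.5122 (running 8.5345)
  edge 3→4: √(-2.4158² + -3.3475²) = 4.1282 (running 12.6627)
  edge 4→5: √(4.1335² + -5.5653²) = 6.9324 (running 19.5951)
  edge 5→1: √(3.8165² + 4.6011²) = 5.9780 (running 25.5731)
Perimeter = 25.5731

Perimeter at t=0.289: 25.5731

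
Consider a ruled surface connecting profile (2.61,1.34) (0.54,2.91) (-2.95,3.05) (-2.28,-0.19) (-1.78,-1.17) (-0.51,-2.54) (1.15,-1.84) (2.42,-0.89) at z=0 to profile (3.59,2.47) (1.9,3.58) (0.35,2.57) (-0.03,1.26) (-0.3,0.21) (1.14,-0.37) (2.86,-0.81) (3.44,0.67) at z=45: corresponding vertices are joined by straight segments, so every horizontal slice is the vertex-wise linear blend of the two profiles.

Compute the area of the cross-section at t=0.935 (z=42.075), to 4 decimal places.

Cross-section at t=0.935: each vertex is (1-t)·p0[i] + t·p1[i].
  v1: (1-0.935)·(2.61,1.34) + 0.935·(3.59,2.47) = (3.5263,2.3966)
  v2: (1-0.935)·(0.54,2.91) + 0.935·(1.9,3.58) = (1.8116,3.5364)
  v3: (1-0.935)·(-2.95,3.05) + 0.935·(0.35,2.57) = (0.1355,2.6012)
  v4: (1-0.935)·(-2.28,-0.19) + 0.935·(-0.03,1.26) = (-0.1762,1.1658)
  v5: (1-0.935)·(-1.78,-1.17) + 0.935·(-0.3,0.21) = (-0.3962,0.1203)
  v6: (1-0.935)·(-0.51,-2.54) + 0.935·(1.14,-0.37) = (1.0328,-0.5110)
  v7: (1-0.935)·(1.15,-1.84) + 0.935·(2.86,-0.81) = (2.7489,-0.8770)
  v8: (1-0.935)·(2.42,-0.89) + 0.935·(3.44,0.67) = (3.3737,0.5686)
Shoelace sum Σ(x_i·y_{i+1} − x_{i+1}·y_i):
  i=1: 3.5263·3.5364 − 1.8116·2.3966 = +8.1290 (running +8.1290)
  i=2: 1.8116·2.6012 − 0.1355·3.5364 = +4.2331 (running +12.3621)
  i=3: 0.1355·1.1658 − -0.1762·2.6012 = +0.6164 (running +12.9786)
  i=4: -0.1762·0.1203 − -0.3962·1.1658 = +0.4407 (running +13.4192)
  i=5: -0.3962·-0.5110 − 1.0328·0.1203 = +0.0782 (running +13.4975)
  i=6: 1.0328·-0.8770 − 2.7489·-0.5110 = +0.4991 (running +13.9966)
  i=7: 2.7489·0.5686 − 3.3737·-0.8770 = +4.5216 (running +18.5182)
  i=8: 3.3737·2.3966 − 3.5263·0.5686 = +6.0802 (running +24.5983)
Area = |Σ|/2 = |24.5983|/2 = 12.2992

Area at t=0.935: 12.2992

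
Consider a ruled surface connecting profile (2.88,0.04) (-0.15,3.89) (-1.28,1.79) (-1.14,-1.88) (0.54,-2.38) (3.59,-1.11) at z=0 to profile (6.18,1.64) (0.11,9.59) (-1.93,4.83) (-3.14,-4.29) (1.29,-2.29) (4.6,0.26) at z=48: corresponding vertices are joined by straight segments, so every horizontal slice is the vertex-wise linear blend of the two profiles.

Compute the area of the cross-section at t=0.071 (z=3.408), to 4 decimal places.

Area at t=0.071: 20.0926

Cross-section at t=0.071: each vertex is (1-t)·p0[i] + t·p1[i].
  v1: (1-0.071)·(2.88,0.04) + 0.071·(6.18,1.64) = (3.1143,0.1536)
  v2: (1-0.071)·(-0.15,3.89) + 0.071·(0.11,9.59) = (-0.1315,4.2947)
  v3: (1-0.071)·(-1.28,1.79) + 0.071·(-1.93,4.83) = (-1.3262,2.0058)
  v4: (1-0.071)·(-1.14,-1.88) + 0.071·(-3.14,-4.29) = (-1.2820,-2.0511)
  v5: (1-0.071)·(0.54,-2.38) + 0.071·(1.29,-2.29) = (0.5933,-2.3736)
  v6: (1-0.071)·(3.59,-1.11) + 0.071·(4.6,0.26) = (3.6617,-1.0127)
Shoelace sum Σ(x_i·y_{i+1} − x_{i+1}·y_i):
  i=1: 3.1143·4.2947 − -0.1315·0.1536 = +13.3952 (running +13.3952)
  i=2: -0.1315·2.0058 − -1.3262·4.2947 = +5.4316 (running +18.8268)
  i=3: -1.3262·-2.0511 − -1.2820·2.0058 = +5.2916 (running +24.1183)
  i=4: -1.2820·-2.3736 − 0.5933·-2.0511 = +4.2598 (running +28.3781)
  i=5: 0.5933·-1.0127 − 3.6617·-2.3736 = +8.0907 (running +36.4688)
  i=6: 3.6617·0.1536 − 3.1143·-1.0127 = +3.7164 (running +40.1852)
Area = |Σ|/2 = |40.1852|/2 = 20.0926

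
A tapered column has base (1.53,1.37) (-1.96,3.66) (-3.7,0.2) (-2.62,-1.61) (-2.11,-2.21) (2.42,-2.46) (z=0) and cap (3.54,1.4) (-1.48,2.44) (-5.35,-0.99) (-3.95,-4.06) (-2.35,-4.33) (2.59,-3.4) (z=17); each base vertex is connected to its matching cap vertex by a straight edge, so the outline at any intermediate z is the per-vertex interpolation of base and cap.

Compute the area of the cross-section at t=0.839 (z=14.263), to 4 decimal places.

Cross-section at t=0.839: each vertex is (1-t)·p0[i] + t·p1[i].
  v1: (1-0.839)·(1.53,1.37) + 0.839·(3.54,1.4) = (3.2164,1.3952)
  v2: (1-0.839)·(-1.96,3.66) + 0.839·(-1.48,2.44) = (-1.5573,2.6364)
  v3: (1-0.839)·(-3.7,0.2) + 0.839·(-5.35,-0.99) = (-5.0843,-0.7984)
  v4: (1-0.839)·(-2.62,-1.61) + 0.839·(-3.95,-4.06) = (-3.7359,-3.6655)
  v5: (1-0.839)·(-2.11,-2.21) + 0.839·(-2.35,-4.33) = (-2.3114,-3.9887)
  v6: (1-0.839)·(2.42,-2.46) + 0.839·(2.59,-3.4) = (2.5626,-3.2487)
Shoelace sum Σ(x_i·y_{i+1} − x_{i+1}·y_i):
  i=1: 3.2164·2.6364 − -1.5573·1.3952 = +10.6524 (running +10.6524)
  i=2: -1.5573·-0.7984 − -5.0843·2.6364 = +14.6478 (running +25.3003)
  i=3: -5.0843·-3.6655 − -3.7359·-0.7984 = +15.6542 (running +40.9544)
  i=4: -3.7359·-3.9887 − -2.3114·-3.6655 = +6.4288 (running +47.3832)
  i=5: -2.3114·-3.2487 − 2.5626·-3.9887 = +17.7303 (running +65.1136)
  i=6: 2.5626·1.3952 − 3.2164·-3.2487 = +14.0243 (running +79.1378)
Area = |Σ|/2 = |79.1378|/2 = 39.5689

Area at t=0.839: 39.5689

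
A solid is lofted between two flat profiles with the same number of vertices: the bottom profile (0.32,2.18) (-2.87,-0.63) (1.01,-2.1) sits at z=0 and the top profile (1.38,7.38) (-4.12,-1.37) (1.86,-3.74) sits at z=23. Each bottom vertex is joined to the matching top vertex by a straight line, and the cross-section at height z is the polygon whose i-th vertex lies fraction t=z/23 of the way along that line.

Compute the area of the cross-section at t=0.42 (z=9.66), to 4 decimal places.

Area at t=0.42: 16.4748

Cross-section at t=0.42: each vertex is (1-t)·p0[i] + t·p1[i].
  v1: (1-0.42)·(0.32,2.18) + 0.42·(1.38,7.38) = (0.7652,4.3640)
  v2: (1-0.42)·(-2.87,-0.63) + 0.42·(-4.12,-1.37) = (-3.3950,-0.9408)
  v3: (1-0.42)·(1.01,-2.1) + 0.42·(1.86,-3.74) = (1.3670,-2.7888)
Shoelace sum Σ(x_i·y_{i+1} − x_{i+1}·y_i):
  i=1: 0.7652·-0.9408 − -3.3950·4.3640 = +14.0959 (running +14.0959)
  i=2: -3.3950·-2.7888 − 1.3670·-0.9408 = +10.7540 (running +24.8499)
  i=3: 1.3670·4.3640 − 0.7652·-2.7888 = +8.0996 (running +32.9495)
Area = |Σ|/2 = |32.9495|/2 = 16.4748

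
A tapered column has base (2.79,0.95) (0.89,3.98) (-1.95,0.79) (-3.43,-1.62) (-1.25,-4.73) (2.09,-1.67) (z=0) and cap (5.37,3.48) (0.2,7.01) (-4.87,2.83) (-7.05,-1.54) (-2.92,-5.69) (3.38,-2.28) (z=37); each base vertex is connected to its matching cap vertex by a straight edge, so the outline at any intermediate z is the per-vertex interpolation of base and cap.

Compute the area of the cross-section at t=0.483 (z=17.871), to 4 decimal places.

Area at t=0.483: 55.0729

Cross-section at t=0.483: each vertex is (1-t)·p0[i] + t·p1[i].
  v1: (1-0.483)·(2.79,0.95) + 0.483·(5.37,3.48) = (4.0361,2.1720)
  v2: (1-0.483)·(0.89,3.98) + 0.483·(0.2,7.01) = (0.5567,5.4435)
  v3: (1-0.483)·(-1.95,0.79) + 0.483·(-4.87,2.83) = (-3.3604,1.7753)
  v4: (1-0.483)·(-3.43,-1.62) + 0.483·(-7.05,-1.54) = (-5.1785,-1.5814)
  v5: (1-0.483)·(-1.25,-4.73) + 0.483·(-2.92,-5.69) = (-2.0566,-5.1937)
  v6: (1-0.483)·(2.09,-1.67) + 0.483·(3.38,-2.28) = (2.7131,-1.9646)
Shoelace sum Σ(x_i·y_{i+1} − x_{i+1}·y_i):
  i=1: 4.0361·5.4435 − 0.5567·2.1720 = +20.7615 (running +20.7615)
  i=2: 0.5567·1.7753 − -3.3604·5.4435 = +19.2805 (running +40.0419)
  i=3: -3.3604·-1.5814 − -5.1785·1.7753 = +14.5074 (running +54.5493)
  i=4: -5.1785·-5.1937 − -2.0566·-1.5814 = +23.6430 (running +78.1923)
  i=5: -2.0566·-1.9646 − 2.7131·-5.1937 = +18.1313 (running +96.3236)
  i=6: 2.7131·2.1720 − 4.0361·-1.9646 = +13.8223 (running +110.1459)
Area = |Σ|/2 = |110.1459|/2 = 55.0729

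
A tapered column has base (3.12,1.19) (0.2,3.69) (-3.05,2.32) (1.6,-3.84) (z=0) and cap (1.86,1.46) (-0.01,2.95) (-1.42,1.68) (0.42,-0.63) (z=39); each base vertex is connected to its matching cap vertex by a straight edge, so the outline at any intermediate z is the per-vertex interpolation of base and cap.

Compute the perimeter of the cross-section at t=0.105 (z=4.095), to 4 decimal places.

Perimeter at t=0.105: 19.2118

Cross-section at t=0.105: each vertex is (1-t)·p0[i] + t·p1[i].
  v1: (1-0.105)·(3.12,1.19) + 0.105·(1.86,1.46) = (2.9877,1.2184)
  v2: (1-0.105)·(0.2,3.69) + 0.105·(-0.01,2.95) = (0.1780,3.6123)
  v3: (1-0.105)·(-3.05,2.32) + 0.105·(-1.42,1.68) = (-2.8788,2.2528)
  v4: (1-0.105)·(1.6,-3.84) + 0.105·(0.42,-0.63) = (1.4761,-3.5029)
Perimeter = Σ |v_{i+1} − v_i|:
  edge 1→2: √(-2.8098² + 2.3940²) = 3.6913 (running 3.6913)
  edge 2→3: √(-3.0568² + -1.3595²) = 3.3455 (running 7.0368)
  edge 3→4: √(4.3549² + -5.7557²) = 7.2176 (running 14.2544)
  edge 4→1: √(1.5116² + 4.7213²) = 4.9574 (running 19.2118)
Perimeter = 19.2118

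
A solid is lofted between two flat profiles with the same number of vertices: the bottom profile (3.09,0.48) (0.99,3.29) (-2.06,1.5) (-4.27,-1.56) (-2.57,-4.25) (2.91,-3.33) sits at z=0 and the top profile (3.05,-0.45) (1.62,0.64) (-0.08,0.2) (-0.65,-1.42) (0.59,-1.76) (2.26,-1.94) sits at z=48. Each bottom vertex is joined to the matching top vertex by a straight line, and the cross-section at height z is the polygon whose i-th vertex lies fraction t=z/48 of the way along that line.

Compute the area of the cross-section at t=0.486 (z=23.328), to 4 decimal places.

Area at t=0.486: 19.0977

Cross-section at t=0.486: each vertex is (1-t)·p0[i] + t·p1[i].
  v1: (1-0.486)·(3.09,0.48) + 0.486·(3.05,-0.45) = (3.0706,0.0280)
  v2: (1-0.486)·(0.99,3.29) + 0.486·(1.62,0.64) = (1.2962,2.0021)
  v3: (1-0.486)·(-2.06,1.5) + 0.486·(-0.08,0.2) = (-1.0977,0.8682)
  v4: (1-0.486)·(-4.27,-1.56) + 0.486·(-0.65,-1.42) = (-2.5107,-1.4920)
  v5: (1-0.486)·(-2.57,-4.25) + 0.486·(0.59,-1.76) = (-1.0342,-3.0399)
  v6: (1-0.486)·(2.91,-3.33) + 0.486·(2.26,-1.94) = (2.5941,-2.6545)
Shoelace sum Σ(x_i·y_{i+1} − x_{i+1}·y_i):
  i=1: 3.0706·2.0021 − 1.2962·0.0280 = +6.1112 (running +6.1112)
  i=2: 1.2962·0.8682 − -1.0977·2.0021 = +3.3231 (running +9.4343)
  i=3: -1.0977·-1.4920 − -2.5107·0.8682 = +3.8175 (running +13.2519)
  i=4: -2.5107·-3.0399 − -1.0342·-1.4920 = +6.0891 (running +19.3409)
  i=5: -1.0342·-2.6545 − 2.5941·-3.0399 = +10.6310 (running +29.9720)
  i=6: 2.5941·0.0280 − 3.0706·-2.6545 = +8.2234 (running +38.1954)
Area = |Σ|/2 = |38.1954|/2 = 19.0977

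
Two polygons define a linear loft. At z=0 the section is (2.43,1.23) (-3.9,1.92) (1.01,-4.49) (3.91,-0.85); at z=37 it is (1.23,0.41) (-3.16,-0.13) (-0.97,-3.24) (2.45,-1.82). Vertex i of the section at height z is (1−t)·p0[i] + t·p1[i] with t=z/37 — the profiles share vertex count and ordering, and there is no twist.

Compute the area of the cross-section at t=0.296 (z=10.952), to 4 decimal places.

Area at t=0.296: 20.3036

Cross-section at t=0.296: each vertex is (1-t)·p0[i] + t·p1[i].
  v1: (1-0.296)·(2.43,1.23) + 0.296·(1.23,0.41) = (2.0748,0.9873)
  v2: (1-0.296)·(-3.9,1.92) + 0.296·(-3.16,-0.13) = (-3.6810,1.3132)
  v3: (1-0.296)·(1.01,-4.49) + 0.296·(-0.97,-3.24) = (0.4239,-4.1200)
  v4: (1-0.296)·(3.91,-0.85) + 0.296·(2.45,-1.82) = (3.4778,-1.1371)
Shoelace sum Σ(x_i·y_{i+1} − x_{i+1}·y_i):
  i=1: 2.0748·1.3132 − -3.6810·0.9873 = +6.3588 (running +6.3588)
  i=2: -3.6810·-4.1200 − 0.4239·1.3132 = +14.6089 (running +20.9676)
  i=3: 0.4239·-1.1371 − 3.4778·-4.1200 = +13.8467 (running +34.8143)
  i=4: 3.4778·0.9873 − 2.0748·-1.1371 = +5.7929 (running +40.6072)
Area = |Σ|/2 = |40.6072|/2 = 20.3036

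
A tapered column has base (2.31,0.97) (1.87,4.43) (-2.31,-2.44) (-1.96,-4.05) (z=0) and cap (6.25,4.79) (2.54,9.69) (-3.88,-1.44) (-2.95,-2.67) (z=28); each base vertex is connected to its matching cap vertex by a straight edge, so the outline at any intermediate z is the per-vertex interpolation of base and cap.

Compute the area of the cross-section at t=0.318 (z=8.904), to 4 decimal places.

Area at t=0.318: 21.5650

Cross-section at t=0.318: each vertex is (1-t)·p0[i] + t·p1[i].
  v1: (1-0.318)·(2.31,0.97) + 0.318·(6.25,4.79) = (3.5629,2.1848)
  v2: (1-0.318)·(1.87,4.43) + 0.318·(2.54,9.69) = (2.0831,6.1027)
  v3: (1-0.318)·(-2.31,-2.44) + 0.318·(-3.88,-1.44) = (-2.8093,-2.1220)
  v4: (1-0.318)·(-1.96,-4.05) + 0.318·(-2.95,-2.67) = (-2.2748,-3.6112)
Shoelace sum Σ(x_i·y_{i+1} − x_{i+1}·y_i):
  i=1: 3.5629·6.1027 − 2.0831·2.1848 = +17.1924 (running +17.1924)
  i=2: 2.0831·-2.1220 − -2.8093·6.1027 = +12.7238 (running +29.9161)
  i=3: -2.8093·-3.6112 − -2.2748·-2.1220 = +5.3175 (running +35.2337)
  i=4: -2.2748·2.1848 − 3.5629·-3.6112 = +7.8963 (running +43.1300)
Area = |Σ|/2 = |43.1300|/2 = 21.5650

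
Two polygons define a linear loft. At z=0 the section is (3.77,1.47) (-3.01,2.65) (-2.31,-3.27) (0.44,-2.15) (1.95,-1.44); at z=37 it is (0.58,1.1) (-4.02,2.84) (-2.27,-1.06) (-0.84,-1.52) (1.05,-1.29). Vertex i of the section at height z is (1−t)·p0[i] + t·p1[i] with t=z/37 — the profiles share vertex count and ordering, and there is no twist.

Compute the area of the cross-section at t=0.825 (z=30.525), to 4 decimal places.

Area at t=0.825: 14.0636

Cross-section at t=0.825: each vertex is (1-t)·p0[i] + t·p1[i].
  v1: (1-0.825)·(3.77,1.47) + 0.825·(0.58,1.1) = (1.1383,1.1647)
  v2: (1-0.825)·(-3.01,2.65) + 0.825·(-4.02,2.84) = (-3.8432,2.8068)
  v3: (1-0.825)·(-2.31,-3.27) + 0.825·(-2.27,-1.06) = (-2.2770,-1.4468)
  v4: (1-0.825)·(0.44,-2.15) + 0.825·(-0.84,-1.52) = (-0.6160,-1.6303)
  v5: (1-0.825)·(1.95,-1.44) + 0.825·(1.05,-1.29) = (1.2075,-1.3162)
Shoelace sum Σ(x_i·y_{i+1} − x_{i+1}·y_i):
  i=1: 1.1383·2.8068 − -3.8432·1.1647 = +7.6712 (running +7.6712)
  i=2: -3.8432·-1.4468 − -2.2770·2.8068 = +11.9512 (running +19.6224)
  i=3: -2.2770·-1.6303 − -0.6160·-1.4468 = +2.8209 (running +22.4433)
  i=4: -0.6160·-1.3162 − 1.2075·-1.6303 = +2.7793 (running +25.2226)
  i=5: 1.2075·1.1647 − 1.1383·-1.3162 = +2.9047 (running +28.1273)
Area = |Σ|/2 = |28.1273|/2 = 14.0636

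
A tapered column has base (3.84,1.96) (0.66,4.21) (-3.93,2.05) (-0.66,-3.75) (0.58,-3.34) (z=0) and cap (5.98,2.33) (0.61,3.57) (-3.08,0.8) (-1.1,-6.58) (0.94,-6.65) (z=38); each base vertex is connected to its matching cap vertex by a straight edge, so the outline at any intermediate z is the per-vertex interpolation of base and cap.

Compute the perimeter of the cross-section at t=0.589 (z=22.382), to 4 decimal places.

Cross-section at t=0.589: each vertex is (1-t)·p0[i] + t·p1[i].
  v1: (1-0.589)·(3.84,1.96) + 0.589·(5.98,2.33) = (5.1005,2.1779)
  v2: (1-0.589)·(0.66,4.21) + 0.589·(0.61,3.57) = (0.6306,3.8330)
  v3: (1-0.589)·(-3.93,2.05) + 0.589·(-3.08,0.8) = (-3.4294,1.3137)
  v4: (1-0.589)·(-0.66,-3.75) + 0.589·(-1.1,-6.58) = (-0.9192,-5.4169)
  v5: (1-0.589)·(0.58,-3.34) + 0.589·(0.94,-6.65) = (0.7920,-5.2896)
Perimeter = Σ |v_{i+1} − v_i|:
  edge 1→2: √(-4.4699² + 1.6551²) = 4.7665 (running 4.7665)
  edge 2→3: √(-4.0599² + -2.5193²) = 4.7780 (running 9.5445)
  edge 3→4: √(2.5102² + -6.7306²) = 7.1835 (running 16.7280)
  edge 4→5: √(1.7112² + 0.1273²) = 1.7159 (running 18.4439)
  edge 5→1: √(4.3084² + 7.4675²) = 8.6213 (running 27.0652)
Perimeter = 27.0652

Perimeter at t=0.589: 27.0652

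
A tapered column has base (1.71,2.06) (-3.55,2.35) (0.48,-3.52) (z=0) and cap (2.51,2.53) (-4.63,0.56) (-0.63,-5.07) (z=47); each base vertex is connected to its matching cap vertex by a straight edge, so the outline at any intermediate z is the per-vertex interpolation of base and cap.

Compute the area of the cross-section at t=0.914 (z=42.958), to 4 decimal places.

Area at t=0.914: 23.2696

Cross-section at t=0.914: each vertex is (1-t)·p0[i] + t·p1[i].
  v1: (1-0.914)·(1.71,2.06) + 0.914·(2.51,2.53) = (2.4412,2.4896)
  v2: (1-0.914)·(-3.55,2.35) + 0.914·(-4.63,0.56) = (-4.5371,0.7139)
  v3: (1-0.914)·(0.48,-3.52) + 0.914·(-0.63,-5.07) = (-0.5345,-4.9367)
Shoelace sum Σ(x_i·y_{i+1} − x_{i+1}·y_i):
  i=1: 2.4412·0.7139 − -4.5371·2.4896 = +13.0384 (running +13.0384)
  i=2: -4.5371·-4.9367 − -0.5345·0.7139 = +22.7800 (running +35.8184)
  i=3: -0.5345·2.4896 − 2.4412·-4.9367 = +10.7207 (running +46.5391)
Area = |Σ|/2 = |46.5391|/2 = 23.2696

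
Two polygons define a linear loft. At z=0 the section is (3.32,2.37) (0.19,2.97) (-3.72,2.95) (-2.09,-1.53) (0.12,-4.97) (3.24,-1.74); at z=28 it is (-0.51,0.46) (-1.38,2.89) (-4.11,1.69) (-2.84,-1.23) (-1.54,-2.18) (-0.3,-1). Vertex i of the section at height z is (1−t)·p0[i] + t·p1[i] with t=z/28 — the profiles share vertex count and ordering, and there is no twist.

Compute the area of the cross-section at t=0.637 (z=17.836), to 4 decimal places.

Cross-section at t=0.637: each vertex is (1-t)·p0[i] + t·p1[i].
  v1: (1-0.637)·(3.32,2.37) + 0.637·(-0.51,0.46) = (0.8803,1.1533)
  v2: (1-0.637)·(0.19,2.97) + 0.637·(-1.38,2.89) = (-0.8101,2.9190)
  v3: (1-0.637)·(-3.72,2.95) + 0.637·(-4.11,1.69) = (-3.9684,2.1474)
  v4: (1-0.637)·(-2.09,-1.53) + 0.637·(-2.84,-1.23) = (-2.5678,-1.3389)
  v5: (1-0.637)·(0.12,-4.97) + 0.637·(-1.54,-2.18) = (-0.9374,-3.1928)
  v6: (1-0.637)·(3.24,-1.74) + 0.637·(-0.3,-1) = (0.9850,-1.2686)
Shoelace sum Σ(x_i·y_{i+1} − x_{i+1}·y_i):
  i=1: 0.8803·2.9190 − -0.8101·1.1533 = +3.5039 (running +3.5039)
  i=2: -0.8101·2.1474 − -3.9684·2.9190 = +9.8444 (running +13.3483)
  i=3: -3.9684·-1.3389 − -2.5678·2.1474 = +10.8273 (running +24.1756)
  i=4: -2.5678·-3.1928 − -0.9374·-1.3389 = +6.9431 (running +31.1187)
  i=5: -0.9374·-1.2686 − 0.9850·-3.1928 = +4.3342 (running +35.4529)
  i=6: 0.9850·1.1533 − 0.8803·-1.2686 = +2.2528 (running +37.7057)
Area = |Σ|/2 = |37.7057|/2 = 18.8529

Area at t=0.637: 18.8529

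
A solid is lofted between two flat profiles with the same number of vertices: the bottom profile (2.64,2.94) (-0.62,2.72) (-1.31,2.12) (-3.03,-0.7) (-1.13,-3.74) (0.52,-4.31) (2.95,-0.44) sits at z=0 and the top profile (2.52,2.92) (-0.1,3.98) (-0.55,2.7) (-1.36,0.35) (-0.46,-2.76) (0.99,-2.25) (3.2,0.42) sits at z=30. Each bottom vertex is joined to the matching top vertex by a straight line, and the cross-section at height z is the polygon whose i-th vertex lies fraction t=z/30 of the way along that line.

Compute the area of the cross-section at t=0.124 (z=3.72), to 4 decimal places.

Area at t=0.124: 27.9115

Cross-section at t=0.124: each vertex is (1-t)·p0[i] + t·p1[i].
  v1: (1-0.124)·(2.64,2.94) + 0.124·(2.52,2.92) = (2.6251,2.9375)
  v2: (1-0.124)·(-0.62,2.72) + 0.124·(-0.1,3.98) = (-0.5555,2.8762)
  v3: (1-0.124)·(-1.31,2.12) + 0.124·(-0.55,2.7) = (-1.2158,2.1919)
  v4: (1-0.124)·(-3.03,-0.7) + 0.124·(-1.36,0.35) = (-2.8229,-0.5698)
  v5: (1-0.124)·(-1.13,-3.74) + 0.124·(-0.46,-2.76) = (-1.0469,-3.6185)
  v6: (1-0.124)·(0.52,-4.31) + 0.124·(0.99,-2.25) = (0.5783,-4.0546)
  v7: (1-0.124)·(2.95,-0.44) + 0.124·(3.2,0.42) = (2.9810,-0.3334)
Shoelace sum Σ(x_i·y_{i+1} − x_{i+1}·y_i):
  i=1: 2.6251·2.8762 − -0.5555·2.9375 = +9.1823 (running +9.1823)
  i=2: -0.5555·2.1919 − -1.2158·2.8762 = +2.2792 (running +11.4615)
  i=3: -1.2158·-0.5698 − -2.8229·2.1919 = +6.8804 (running +18.3418)
  i=4: -2.8229·-3.6185 − -1.0469·-0.5698 = +9.6181 (running +27.9600)
  i=5: -1.0469·-4.0546 − 0.5783·-3.6185 = +6.3373 (running +34.2973)
  i=6: 0.5783·-0.3334 − 2.9810·-4.0546 = +11.8939 (running +46.1912)
  i=7: 2.9810·2.9375 − 2.6251·-0.3334 = +9.6319 (running +55.8230)
Area = |Σ|/2 = |55.8230|/2 = 27.9115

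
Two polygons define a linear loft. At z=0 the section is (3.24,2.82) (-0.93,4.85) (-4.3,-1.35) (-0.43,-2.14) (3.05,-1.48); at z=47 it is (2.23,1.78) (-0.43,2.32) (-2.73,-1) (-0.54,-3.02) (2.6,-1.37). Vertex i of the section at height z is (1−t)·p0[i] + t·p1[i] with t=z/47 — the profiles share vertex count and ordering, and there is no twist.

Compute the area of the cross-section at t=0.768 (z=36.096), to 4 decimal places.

Area at t=0.768: 21.6238

Cross-section at t=0.768: each vertex is (1-t)·p0[i] + t·p1[i].
  v1: (1-0.768)·(3.24,2.82) + 0.768·(2.23,1.78) = (2.4643,2.0213)
  v2: (1-0.768)·(-0.93,4.85) + 0.768·(-0.43,2.32) = (-0.5460,2.9070)
  v3: (1-0.768)·(-4.3,-1.35) + 0.768·(-2.73,-1) = (-3.0942,-1.0812)
  v4: (1-0.768)·(-0.43,-2.14) + 0.768·(-0.54,-3.02) = (-0.5145,-2.8158)
  v5: (1-0.768)·(3.05,-1.48) + 0.768·(2.6,-1.37) = (2.7044,-1.3955)
Shoelace sum Σ(x_i·y_{i+1} − x_{i+1}·y_i):
  i=1: 2.4643·2.9070 − -0.5460·2.0213 = +8.2673 (running +8.2673)
  i=2: -0.5460·-1.0812 − -3.0942·2.9070 = +9.5852 (running +17.8525)
  i=3: -3.0942·-2.8158 − -0.5145·-1.0812 = +8.1566 (running +26.0091)
  i=4: -0.5145·-1.3955 − 2.7044·-2.8158 = +8.3331 (running +34.3422)
  i=5: 2.7044·2.0213 − 2.4643·-1.3955 = +8.9054 (running +43.2476)
Area = |Σ|/2 = |43.2476|/2 = 21.6238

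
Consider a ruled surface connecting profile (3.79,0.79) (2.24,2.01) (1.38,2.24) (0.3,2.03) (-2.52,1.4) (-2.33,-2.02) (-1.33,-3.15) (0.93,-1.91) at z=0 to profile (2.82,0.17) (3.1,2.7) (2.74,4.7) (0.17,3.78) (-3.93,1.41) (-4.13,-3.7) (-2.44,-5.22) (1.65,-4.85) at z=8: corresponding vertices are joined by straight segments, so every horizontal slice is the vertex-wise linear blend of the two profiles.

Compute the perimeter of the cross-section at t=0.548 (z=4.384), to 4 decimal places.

Perimeter at t=0.548: 23.2381

Cross-section at t=0.548: each vertex is (1-t)·p0[i] + t·p1[i].
  v1: (1-0.548)·(3.79,0.79) + 0.548·(2.82,0.17) = (3.2584,0.4502)
  v2: (1-0.548)·(2.24,2.01) + 0.548·(3.1,2.7) = (2.7113,2.3881)
  v3: (1-0.548)·(1.38,2.24) + 0.548·(2.74,4.7) = (2.1253,3.5881)
  v4: (1-0.548)·(0.3,2.03) + 0.548·(0.17,3.78) = (0.2288,2.9890)
  v5: (1-0.548)·(-2.52,1.4) + 0.548·(-3.93,1.41) = (-3.2927,1.4055)
  v6: (1-0.548)·(-2.33,-2.02) + 0.548·(-4.13,-3.7) = (-3.3164,-2.9406)
  v7: (1-0.548)·(-1.33,-3.15) + 0.548·(-2.44,-5.22) = (-1.9383,-4.2844)
  v8: (1-0.548)·(0.93,-1.91) + 0.548·(1.65,-4.85) = (1.3246,-3.5211)
Perimeter = Σ |v_{i+1} − v_i|:
  edge 1→2: √(-0.5472² + 1.9379²) = 2.0136 (running 2.0136)
  edge 2→3: √(-0.5860² + 1.2000²) = 1.3354 (running 3.3490)
  edge 3→4: √(-1.8965² + -0.5991²) = 1.9889 (running 5.3379)
  edge 4→5: √(-3.5214² + -1.5835²) = 3.8611 (running 9.1990)
  edge 5→6: √(-0.0237² + -4.3461²) = 4.3462 (running 13.5452)
  edge 6→7: √(1.3781² + -1.3437²) = 1.9248 (running 15.4700)
  edge 7→8: √(3.2628² + 0.7632²) = 3.3509 (running 18.8209)
  edge 8→1: √(1.9339² + 3.9714²) = 4.4172 (running 23.2381)
Perimeter = 23.2381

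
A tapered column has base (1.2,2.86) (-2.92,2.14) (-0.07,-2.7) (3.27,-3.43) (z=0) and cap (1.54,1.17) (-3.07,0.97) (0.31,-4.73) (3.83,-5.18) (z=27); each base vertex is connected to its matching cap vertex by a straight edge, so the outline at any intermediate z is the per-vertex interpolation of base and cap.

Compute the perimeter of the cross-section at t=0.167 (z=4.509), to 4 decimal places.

Cross-section at t=0.167: each vertex is (1-t)·p0[i] + t·p1[i].
  v1: (1-0.167)·(1.2,2.86) + 0.167·(1.54,1.17) = (1.2568,2.5778)
  v2: (1-0.167)·(-2.92,2.14) + 0.167·(-3.07,0.97) = (-2.9450,1.9446)
  v3: (1-0.167)·(-0.07,-2.7) + 0.167·(0.31,-4.73) = (-0.0065,-3.0390)
  v4: (1-0.167)·(3.27,-3.43) + 0.167·(3.83,-5.18) = (3.3635,-3.7223)
Perimeter = Σ |v_{i+1} − v_i|:
  edge 1→2: √(-4.2018² + -0.6332²) = 4.2493 (running 4.2493)
  edge 2→3: √(2.9385² + -4.9836²) = 5.7854 (running 10.0347)
  edge 3→4: √(3.3701² + -0.6832²) = 3.4386 (running 13.4733)
  edge 4→1: √(-2.1067² + 6.3000²) = 6.6429 (running 20.1163)
Perimeter = 20.1163

Perimeter at t=0.167: 20.1163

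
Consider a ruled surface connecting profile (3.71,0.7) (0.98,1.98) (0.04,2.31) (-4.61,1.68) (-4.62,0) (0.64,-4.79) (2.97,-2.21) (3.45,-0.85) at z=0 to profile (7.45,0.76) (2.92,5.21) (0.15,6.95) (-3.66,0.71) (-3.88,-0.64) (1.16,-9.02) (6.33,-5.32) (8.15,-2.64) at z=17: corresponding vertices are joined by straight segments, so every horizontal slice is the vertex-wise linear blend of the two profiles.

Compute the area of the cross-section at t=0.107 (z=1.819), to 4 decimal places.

Cross-section at t=0.107: each vertex is (1-t)·p0[i] + t·p1[i].
  v1: (1-0.107)·(3.71,0.7) + 0.107·(7.45,0.76) = (4.1102,0.7064)
  v2: (1-0.107)·(0.98,1.98) + 0.107·(2.92,5.21) = (1.1876,2.3256)
  v3: (1-0.107)·(0.04,2.31) + 0.107·(0.15,6.95) = (0.0518,2.8065)
  v4: (1-0.107)·(-4.61,1.68) + 0.107·(-3.66,0.71) = (-4.5084,1.5762)
  v5: (1-0.107)·(-4.62,0) + 0.107·(-3.88,-0.64) = (-4.5408,-0.0685)
  v6: (1-0.107)·(0.64,-4.79) + 0.107·(1.16,-9.02) = (0.6956,-5.2426)
  v7: (1-0.107)·(2.97,-2.21) + 0.107·(6.33,-5.32) = (3.3295,-2.5428)
  v8: (1-0.107)·(3.45,-0.85) + 0.107·(8.15,-2.64) = (3.9529,-1.0415)
Shoelace sum Σ(x_i·y_{i+1} − x_{i+1}·y_i):
  i=1: 4.1102·2.3256 − 1.1876·0.7064 = +8.7197 (running +8.7197)
  i=2: 1.1876·2.8065 − 0.0518·2.3256 = +3.2125 (running +11.9323)
  i=3: 0.0518·1.5762 − -4.5084·2.8065 = +12.7342 (running +24.6665)
  i=4: -4.5084·-0.0685 − -4.5408·1.5762 = +7.4660 (running +32.1325)
  i=5: -4.5408·-5.2426 − 0.6956·-0.0685 = +23.8534 (running +55.9859)
  i=6: 0.6956·-2.5428 − 3.3295·-5.2426 = +15.6865 (running +71.6724)
  i=7: 3.3295·-1.0415 − 3.9529·-2.5428 = +6.5835 (running +78.2559)
  i=8: 3.9529·0.7064 − 4.1102·-1.0415 = +7.0733 (running +85.3292)
Area = |Σ|/2 = |85.3292|/2 = 42.6646

Area at t=0.107: 42.6646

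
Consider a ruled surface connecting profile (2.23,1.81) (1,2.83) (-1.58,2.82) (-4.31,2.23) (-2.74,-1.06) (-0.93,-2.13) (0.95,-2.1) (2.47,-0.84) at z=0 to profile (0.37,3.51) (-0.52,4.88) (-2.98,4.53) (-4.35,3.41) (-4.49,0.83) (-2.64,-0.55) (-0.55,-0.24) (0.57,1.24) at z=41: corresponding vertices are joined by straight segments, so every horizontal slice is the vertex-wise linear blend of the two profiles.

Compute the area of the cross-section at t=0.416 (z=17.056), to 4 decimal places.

Cross-section at t=0.416: each vertex is (1-t)·p0[i] + t·p1[i].
  v1: (1-0.416)·(2.23,1.81) + 0.416·(0.37,3.51) = (1.4562,2.5172)
  v2: (1-0.416)·(1,2.83) + 0.416·(-0.52,4.88) = (0.3677,3.6828)
  v3: (1-0.416)·(-1.58,2.82) + 0.416·(-2.98,4.53) = (-2.1624,3.5314)
  v4: (1-0.416)·(-4.31,2.23) + 0.416·(-4.35,3.41) = (-4.3266,2.7209)
  v5: (1-0.416)·(-2.74,-1.06) + 0.416·(-4.49,0.83) = (-3.4680,-0.2738)
  v6: (1-0.416)·(-0.93,-2.13) + 0.416·(-2.64,-0.55) = (-1.6414,-1.4727)
  v7: (1-0.416)·(0.95,-2.1) + 0.416·(-0.55,-0.24) = (0.3260,-1.3262)
  v8: (1-0.416)·(2.47,-0.84) + 0.416·(0.57,1.24) = (1.6796,0.0253)
Shoelace sum Σ(x_i·y_{i+1} − x_{i+1}·y_i):
  i=1: 1.4562·3.6828 − 0.3677·2.5172 = +4.4375 (running +4.4375)
  i=2: 0.3677·3.5314 − -2.1624·3.6828 = +9.2621 (running +13.6996)
  i=3: -2.1624·2.7209 − -4.3266·3.5314 = +9.3953 (running +23.0949)
  i=4: -4.3266·-0.2738 − -3.4680·2.7209 = +10.6205 (running +33.7154)
  i=5: -3.4680·-1.4727 − -1.6414·-0.2738 = +4.6581 (running +38.3734)
  i=6: -1.6414·-1.3262 − 0.3260·-1.4727 = +2.6569 (running +41.0304)
  i=7: 0.3260·0.0253 − 1.6796·-1.3262 = +2.2358 (running +43.2662)
  i=8: 1.6796·2.5172 − 1.4562·0.0253 = +4.1911 (running +47.4572)
Area = |Σ|/2 = |47.4572|/2 = 23.7286

Area at t=0.416: 23.7286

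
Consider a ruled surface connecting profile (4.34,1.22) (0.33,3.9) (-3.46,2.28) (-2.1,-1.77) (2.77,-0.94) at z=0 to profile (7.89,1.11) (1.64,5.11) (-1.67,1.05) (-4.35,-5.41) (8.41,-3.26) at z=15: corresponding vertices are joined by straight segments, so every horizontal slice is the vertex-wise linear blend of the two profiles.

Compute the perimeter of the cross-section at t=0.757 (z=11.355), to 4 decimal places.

Cross-section at t=0.757: each vertex is (1-t)·p0[i] + t·p1[i].
  v1: (1-0.757)·(4.34,1.22) + 0.757·(7.89,1.11) = (7.0273,1.1367)
  v2: (1-0.757)·(0.33,3.9) + 0.757·(1.64,5.11) = (1.3217,4.8160)
  v3: (1-0.757)·(-3.46,2.28) + 0.757·(-1.67,1.05) = (-2.1050,1.3489)
  v4: (1-0.757)·(-2.1,-1.77) + 0.757·(-4.35,-5.41) = (-3.8032,-4.5255)
  v5: (1-0.757)·(2.77,-0.94) + 0.757·(8.41,-3.26) = (7.0395,-2.6962)
Perimeter = Σ |v_{i+1} − v_i|:
  edge 1→2: √(-5.7057² + 3.6792²) = 6.7891 (running 6.7891)
  edge 2→3: √(-3.4266² + -3.4671²) = 4.8747 (running 11.6638)
  edge 3→4: √(-1.6983² + -5.8744²) = 6.1149 (running 17.7787)
  edge 4→5: √(10.8427² + 1.8292²) = 10.9959 (running 28.7746)
  edge 5→1: √(-0.0121² + 3.8330²) = 3.8330 (running 32.6076)
Perimeter = 32.6076

Perimeter at t=0.757: 32.6076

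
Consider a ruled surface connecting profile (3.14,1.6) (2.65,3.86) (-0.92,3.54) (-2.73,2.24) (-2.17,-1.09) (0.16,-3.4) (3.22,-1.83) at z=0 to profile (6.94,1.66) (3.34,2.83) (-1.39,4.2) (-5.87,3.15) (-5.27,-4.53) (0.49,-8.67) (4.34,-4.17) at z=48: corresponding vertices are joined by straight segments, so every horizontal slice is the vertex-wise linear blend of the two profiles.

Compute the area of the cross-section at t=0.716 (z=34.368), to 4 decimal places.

Area at t=0.716: 81.9534

Cross-section at t=0.716: each vertex is (1-t)·p0[i] + t·p1[i].
  v1: (1-0.716)·(3.14,1.6) + 0.716·(6.94,1.66) = (5.8608,1.6430)
  v2: (1-0.716)·(2.65,3.86) + 0.716·(3.34,2.83) = (3.1440,3.1225)
  v3: (1-0.716)·(-0.92,3.54) + 0.716·(-1.39,4.2) = (-1.2565,4.0126)
  v4: (1-0.716)·(-2.73,2.24) + 0.716·(-5.87,3.15) = (-4.9782,2.8916)
  v5: (1-0.716)·(-2.17,-1.09) + 0.716·(-5.27,-4.53) = (-4.3896,-3.5530)
  v6: (1-0.716)·(0.16,-3.4) + 0.716·(0.49,-8.67) = (0.3963,-7.1733)
  v7: (1-0.716)·(3.22,-1.83) + 0.716·(4.34,-4.17) = (4.0219,-3.5054)
Shoelace sum Σ(x_i·y_{i+1} − x_{i+1}·y_i):
  i=1: 5.8608·3.1225 − 3.1440·1.6430 = +13.1349 (running +13.1349)
  i=2: 3.1440·4.0126 − -1.2565·3.1225 = +16.5392 (running +29.6741)
  i=3: -1.2565·2.8916 − -4.9782·4.0126 = +16.3422 (running +46.0163)
  i=4: -4.9782·-3.5530 − -4.3896·2.8916 = +30.3807 (running +76.3970)
  i=5: -4.3896·-7.1733 − 0.3963·-3.5530 = +32.8960 (running +109.2930)
  i=6: 0.3963·-3.5054 − 4.0219·-7.1733 = +27.4614 (running +136.7543)
  i=7: 4.0219·1.6430 − 5.8608·-3.5054 = +27.1525 (running +163.9069)
Area = |Σ|/2 = |163.9069|/2 = 81.9534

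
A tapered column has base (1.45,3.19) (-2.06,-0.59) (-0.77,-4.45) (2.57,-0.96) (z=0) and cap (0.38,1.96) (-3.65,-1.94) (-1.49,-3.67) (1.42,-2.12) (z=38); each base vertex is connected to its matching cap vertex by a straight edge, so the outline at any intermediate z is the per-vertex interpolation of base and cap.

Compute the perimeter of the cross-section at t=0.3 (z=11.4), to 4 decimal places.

Perimeter at t=0.3: 17.4707

Cross-section at t=0.3: each vertex is (1-t)·p0[i] + t·p1[i].
  v1: (1-0.3)·(1.45,3.19) + 0.3·(0.38,1.96) = (1.1290,2.8210)
  v2: (1-0.3)·(-2.06,-0.59) + 0.3·(-3.65,-1.94) = (-2.5370,-0.9950)
  v3: (1-0.3)·(-0.77,-4.45) + 0.3·(-1.49,-3.67) = (-0.9860,-4.2160)
  v4: (1-0.3)·(2.57,-0.96) + 0.3·(1.42,-2.12) = (2.2250,-1.3080)
Perimeter = Σ |v_{i+1} − v_i|:
  edge 1→2: √(-3.6660² + -3.8160²) = 5.2916 (running 5.2916)
  edge 2→3: √(1.5510² + -3.2210²) = 3.5750 (running 8.8666)
  edge 3→4: √(3.2110² + 2.9080²) = 4.3321 (running 13.1987)
  edge 4→1: √(-1.0960² + 4.1290²) = 4.2720 (running 17.4707)
Perimeter = 17.4707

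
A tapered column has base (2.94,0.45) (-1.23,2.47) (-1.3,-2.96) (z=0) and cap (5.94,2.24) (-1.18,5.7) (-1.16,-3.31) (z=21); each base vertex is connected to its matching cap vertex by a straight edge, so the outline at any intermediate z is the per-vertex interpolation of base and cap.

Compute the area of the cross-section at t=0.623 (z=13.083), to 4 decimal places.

Cross-section at t=0.623: each vertex is (1-t)·p0[i] + t·p1[i].
  v1: (1-0.623)·(2.94,0.45) + 0.623·(5.94,2.24) = (4.8090,1.5652)
  v2: (1-0.623)·(-1.23,2.47) + 0.623·(-1.18,5.7) = (-1.1988,4.4823)
  v3: (1-0.623)·(-1.3,-2.96) + 0.623·(-1.16,-3.31) = (-1.2128,-3.1781)
Shoelace sum Σ(x_i·y_{i+1} − x_{i+1}·y_i):
  i=1: 4.8090·4.4823 − -1.1988·1.5652 = +23.4317 (running +23.4317)
  i=2: -1.1988·-3.1781 − -1.2128·4.4823 = +9.2460 (running +32.6778)
  i=3: -1.2128·1.5652 − 4.8090·-3.1781 = +13.3850 (running +46.0628)
Area = |Σ|/2 = |46.0628|/2 = 23.0314

Area at t=0.623: 23.0314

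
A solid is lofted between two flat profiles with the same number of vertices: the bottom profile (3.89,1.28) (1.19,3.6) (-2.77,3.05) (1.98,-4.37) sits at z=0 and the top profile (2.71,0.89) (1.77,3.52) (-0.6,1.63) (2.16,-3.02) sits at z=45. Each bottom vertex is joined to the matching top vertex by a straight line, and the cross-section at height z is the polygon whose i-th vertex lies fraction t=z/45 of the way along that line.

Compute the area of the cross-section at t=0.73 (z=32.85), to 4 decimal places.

Area at t=0.73: 14.3415

Cross-section at t=0.73: each vertex is (1-t)·p0[i] + t·p1[i].
  v1: (1-0.73)·(3.89,1.28) + 0.73·(2.71,0.89) = (3.0286,0.9953)
  v2: (1-0.73)·(1.19,3.6) + 0.73·(1.77,3.52) = (1.6134,3.5416)
  v3: (1-0.73)·(-2.77,3.05) + 0.73·(-0.6,1.63) = (-1.1859,2.0134)
  v4: (1-0.73)·(1.98,-4.37) + 0.73·(2.16,-3.02) = (2.1114,-3.3845)
Shoelace sum Σ(x_i·y_{i+1} − x_{i+1}·y_i):
  i=1: 3.0286·3.5416 − 1.6134·0.9953 = +9.1203 (running +9.1203)
  i=2: 1.6134·2.0134 − -1.1859·3.5416 = +7.4484 (running +16.5687)
  i=3: -1.1859·-3.3845 − 2.1114·2.0134 = -0.2374 (running +16.3313)
  i=4: 2.1114·0.9953 − 3.0286·-3.3845 = +12.3518 (running +28.6830)
Area = |Σ|/2 = |28.6830|/2 = 14.3415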